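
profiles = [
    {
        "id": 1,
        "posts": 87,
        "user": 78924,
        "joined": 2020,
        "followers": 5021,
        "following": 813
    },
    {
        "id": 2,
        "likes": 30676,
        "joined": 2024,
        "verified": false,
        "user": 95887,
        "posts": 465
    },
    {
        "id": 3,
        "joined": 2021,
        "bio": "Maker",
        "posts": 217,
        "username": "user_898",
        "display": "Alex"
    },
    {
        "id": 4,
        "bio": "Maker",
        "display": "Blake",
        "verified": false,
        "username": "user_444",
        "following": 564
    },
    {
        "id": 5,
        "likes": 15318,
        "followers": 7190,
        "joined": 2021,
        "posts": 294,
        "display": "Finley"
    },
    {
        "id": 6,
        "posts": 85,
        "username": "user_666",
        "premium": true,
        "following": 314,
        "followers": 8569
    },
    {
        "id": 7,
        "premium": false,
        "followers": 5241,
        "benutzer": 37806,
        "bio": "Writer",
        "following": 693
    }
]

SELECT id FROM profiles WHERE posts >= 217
[2, 3, 5]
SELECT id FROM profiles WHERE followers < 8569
[1, 5, 7]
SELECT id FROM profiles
[1, 2, 3, 4, 5, 6, 7]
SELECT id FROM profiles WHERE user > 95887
[]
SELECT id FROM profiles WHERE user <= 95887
[1, 2]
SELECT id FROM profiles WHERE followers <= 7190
[1, 5, 7]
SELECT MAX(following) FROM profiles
813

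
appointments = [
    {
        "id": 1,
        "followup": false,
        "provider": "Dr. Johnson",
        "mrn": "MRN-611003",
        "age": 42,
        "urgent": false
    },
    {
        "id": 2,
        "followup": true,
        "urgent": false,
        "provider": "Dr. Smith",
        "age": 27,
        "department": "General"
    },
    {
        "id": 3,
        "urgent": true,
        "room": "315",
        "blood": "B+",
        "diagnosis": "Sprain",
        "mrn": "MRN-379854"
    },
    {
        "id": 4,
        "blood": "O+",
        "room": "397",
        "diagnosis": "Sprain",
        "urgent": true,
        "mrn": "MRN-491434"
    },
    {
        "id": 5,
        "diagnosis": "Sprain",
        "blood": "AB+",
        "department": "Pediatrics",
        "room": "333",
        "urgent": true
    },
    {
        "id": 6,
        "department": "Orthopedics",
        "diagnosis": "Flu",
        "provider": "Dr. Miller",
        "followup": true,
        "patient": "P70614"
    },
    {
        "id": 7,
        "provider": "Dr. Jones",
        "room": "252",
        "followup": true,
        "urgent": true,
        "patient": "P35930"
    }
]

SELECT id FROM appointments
[1, 2, 3, 4, 5, 6, 7]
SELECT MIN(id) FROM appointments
1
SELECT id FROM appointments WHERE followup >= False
[1, 2, 6, 7]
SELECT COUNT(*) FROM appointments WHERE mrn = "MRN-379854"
1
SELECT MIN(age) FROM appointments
27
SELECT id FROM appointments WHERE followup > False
[2, 6, 7]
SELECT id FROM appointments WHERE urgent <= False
[1, 2]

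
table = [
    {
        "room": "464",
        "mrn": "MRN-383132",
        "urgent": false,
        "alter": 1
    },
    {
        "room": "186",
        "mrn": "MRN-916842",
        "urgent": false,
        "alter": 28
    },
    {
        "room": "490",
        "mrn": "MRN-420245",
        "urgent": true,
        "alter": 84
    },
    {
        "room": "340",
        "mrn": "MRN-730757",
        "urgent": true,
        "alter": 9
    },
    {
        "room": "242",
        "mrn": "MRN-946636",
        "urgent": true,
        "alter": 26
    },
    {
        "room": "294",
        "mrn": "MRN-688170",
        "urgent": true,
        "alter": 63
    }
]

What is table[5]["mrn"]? "MRN-688170"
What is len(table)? 6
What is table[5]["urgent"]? True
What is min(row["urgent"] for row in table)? False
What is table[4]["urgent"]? True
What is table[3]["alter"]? 9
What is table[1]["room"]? "186"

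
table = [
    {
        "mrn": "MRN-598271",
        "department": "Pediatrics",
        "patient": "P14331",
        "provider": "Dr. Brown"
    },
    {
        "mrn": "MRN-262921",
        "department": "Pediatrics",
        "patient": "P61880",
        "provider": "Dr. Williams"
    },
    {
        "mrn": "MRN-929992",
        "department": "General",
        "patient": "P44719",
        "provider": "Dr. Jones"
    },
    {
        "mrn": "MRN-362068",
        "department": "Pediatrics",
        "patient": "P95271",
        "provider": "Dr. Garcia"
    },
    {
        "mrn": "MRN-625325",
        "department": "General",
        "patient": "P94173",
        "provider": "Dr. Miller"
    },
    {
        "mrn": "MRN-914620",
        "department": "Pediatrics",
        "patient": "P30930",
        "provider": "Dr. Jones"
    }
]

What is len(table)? 6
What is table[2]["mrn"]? "MRN-929992"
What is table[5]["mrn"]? "MRN-914620"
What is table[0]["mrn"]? "MRN-598271"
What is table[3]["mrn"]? "MRN-362068"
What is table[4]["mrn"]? "MRN-625325"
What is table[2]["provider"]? "Dr. Jones"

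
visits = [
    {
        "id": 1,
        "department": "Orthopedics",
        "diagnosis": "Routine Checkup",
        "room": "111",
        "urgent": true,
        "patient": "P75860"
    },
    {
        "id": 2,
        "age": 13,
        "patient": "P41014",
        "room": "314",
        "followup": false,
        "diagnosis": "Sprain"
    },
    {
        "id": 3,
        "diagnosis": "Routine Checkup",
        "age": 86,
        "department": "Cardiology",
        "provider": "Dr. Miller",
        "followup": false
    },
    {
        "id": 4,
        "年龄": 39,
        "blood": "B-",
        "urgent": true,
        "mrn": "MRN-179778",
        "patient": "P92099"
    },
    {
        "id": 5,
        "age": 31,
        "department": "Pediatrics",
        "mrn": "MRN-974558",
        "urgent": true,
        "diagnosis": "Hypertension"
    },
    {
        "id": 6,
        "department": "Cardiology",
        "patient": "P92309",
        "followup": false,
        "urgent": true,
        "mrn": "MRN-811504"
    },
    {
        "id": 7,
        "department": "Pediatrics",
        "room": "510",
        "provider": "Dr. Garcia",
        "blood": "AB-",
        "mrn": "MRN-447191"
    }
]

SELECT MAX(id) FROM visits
7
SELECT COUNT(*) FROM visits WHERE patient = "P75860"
1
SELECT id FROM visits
[1, 2, 3, 4, 5, 6, 7]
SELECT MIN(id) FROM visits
1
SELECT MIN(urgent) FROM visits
True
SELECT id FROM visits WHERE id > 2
[3, 4, 5, 6, 7]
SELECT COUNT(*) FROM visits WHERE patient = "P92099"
1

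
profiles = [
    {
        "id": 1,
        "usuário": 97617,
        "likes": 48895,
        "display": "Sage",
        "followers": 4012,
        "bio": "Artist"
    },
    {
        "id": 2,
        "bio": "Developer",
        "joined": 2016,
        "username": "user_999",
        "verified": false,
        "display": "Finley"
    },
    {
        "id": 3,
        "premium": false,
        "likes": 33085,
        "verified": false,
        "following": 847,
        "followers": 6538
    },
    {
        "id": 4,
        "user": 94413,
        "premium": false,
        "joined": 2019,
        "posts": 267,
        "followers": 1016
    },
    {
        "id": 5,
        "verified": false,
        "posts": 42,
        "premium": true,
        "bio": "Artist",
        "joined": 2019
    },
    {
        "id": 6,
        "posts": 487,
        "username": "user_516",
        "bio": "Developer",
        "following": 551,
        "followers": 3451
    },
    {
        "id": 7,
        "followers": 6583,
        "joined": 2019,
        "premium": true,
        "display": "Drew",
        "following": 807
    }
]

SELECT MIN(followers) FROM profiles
1016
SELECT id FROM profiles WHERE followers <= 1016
[4]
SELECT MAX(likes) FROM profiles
48895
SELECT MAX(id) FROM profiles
7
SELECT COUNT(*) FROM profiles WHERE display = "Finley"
1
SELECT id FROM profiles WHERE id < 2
[1]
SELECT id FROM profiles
[1, 2, 3, 4, 5, 6, 7]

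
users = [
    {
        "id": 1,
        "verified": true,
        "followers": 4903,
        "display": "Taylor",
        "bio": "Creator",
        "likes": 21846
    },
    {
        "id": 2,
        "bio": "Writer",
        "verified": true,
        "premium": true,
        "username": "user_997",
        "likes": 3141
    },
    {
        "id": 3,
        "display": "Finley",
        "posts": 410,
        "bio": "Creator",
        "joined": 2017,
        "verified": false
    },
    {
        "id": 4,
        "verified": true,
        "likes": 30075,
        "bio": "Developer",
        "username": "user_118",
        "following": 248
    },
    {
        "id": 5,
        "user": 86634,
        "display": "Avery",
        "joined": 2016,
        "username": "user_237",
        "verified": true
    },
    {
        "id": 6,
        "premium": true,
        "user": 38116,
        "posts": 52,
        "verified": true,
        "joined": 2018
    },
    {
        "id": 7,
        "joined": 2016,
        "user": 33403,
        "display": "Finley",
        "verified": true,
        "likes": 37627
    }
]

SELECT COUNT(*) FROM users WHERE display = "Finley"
2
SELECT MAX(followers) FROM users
4903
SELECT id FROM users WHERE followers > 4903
[]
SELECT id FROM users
[1, 2, 3, 4, 5, 6, 7]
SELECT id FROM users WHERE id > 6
[7]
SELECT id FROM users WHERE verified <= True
[1, 2, 3, 4, 5, 6, 7]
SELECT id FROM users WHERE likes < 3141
[]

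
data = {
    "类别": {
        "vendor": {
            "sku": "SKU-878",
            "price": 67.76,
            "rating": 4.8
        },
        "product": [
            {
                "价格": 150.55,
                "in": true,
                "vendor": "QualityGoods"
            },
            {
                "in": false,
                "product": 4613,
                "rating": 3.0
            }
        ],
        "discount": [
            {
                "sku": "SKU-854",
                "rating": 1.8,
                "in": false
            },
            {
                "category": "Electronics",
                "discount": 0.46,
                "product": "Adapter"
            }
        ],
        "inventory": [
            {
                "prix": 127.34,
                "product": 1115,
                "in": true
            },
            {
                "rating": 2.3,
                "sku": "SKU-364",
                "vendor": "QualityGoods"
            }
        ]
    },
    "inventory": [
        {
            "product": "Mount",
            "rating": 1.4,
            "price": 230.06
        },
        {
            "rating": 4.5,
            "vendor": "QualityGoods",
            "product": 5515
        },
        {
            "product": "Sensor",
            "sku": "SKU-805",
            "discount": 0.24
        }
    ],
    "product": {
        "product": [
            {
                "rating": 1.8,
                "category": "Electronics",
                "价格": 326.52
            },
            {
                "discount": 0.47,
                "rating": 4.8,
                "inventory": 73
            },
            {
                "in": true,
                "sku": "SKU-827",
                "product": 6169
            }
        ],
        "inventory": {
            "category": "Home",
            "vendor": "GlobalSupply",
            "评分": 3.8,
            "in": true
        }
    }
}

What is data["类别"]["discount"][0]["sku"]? "SKU-854"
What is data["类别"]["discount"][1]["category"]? "Electronics"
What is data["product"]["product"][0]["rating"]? 1.8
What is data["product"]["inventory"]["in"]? True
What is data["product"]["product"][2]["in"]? True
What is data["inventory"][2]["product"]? "Sensor"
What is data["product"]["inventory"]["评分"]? 3.8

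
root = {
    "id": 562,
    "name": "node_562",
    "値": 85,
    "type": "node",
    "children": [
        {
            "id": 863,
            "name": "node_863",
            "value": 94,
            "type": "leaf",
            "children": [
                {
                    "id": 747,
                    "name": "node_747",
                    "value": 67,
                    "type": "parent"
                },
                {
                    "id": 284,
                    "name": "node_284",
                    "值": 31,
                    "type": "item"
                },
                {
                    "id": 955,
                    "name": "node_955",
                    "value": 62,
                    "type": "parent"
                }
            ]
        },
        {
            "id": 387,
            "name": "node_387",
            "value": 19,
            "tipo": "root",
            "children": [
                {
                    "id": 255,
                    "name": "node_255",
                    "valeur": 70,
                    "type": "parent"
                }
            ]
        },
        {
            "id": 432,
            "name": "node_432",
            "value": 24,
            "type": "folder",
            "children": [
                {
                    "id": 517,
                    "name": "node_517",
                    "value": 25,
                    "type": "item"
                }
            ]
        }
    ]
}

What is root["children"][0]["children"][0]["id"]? 747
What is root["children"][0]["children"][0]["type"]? "parent"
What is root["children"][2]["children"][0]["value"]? 25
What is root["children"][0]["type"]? "leaf"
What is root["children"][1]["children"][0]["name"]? "node_255"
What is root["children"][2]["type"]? "folder"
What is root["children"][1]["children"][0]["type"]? "parent"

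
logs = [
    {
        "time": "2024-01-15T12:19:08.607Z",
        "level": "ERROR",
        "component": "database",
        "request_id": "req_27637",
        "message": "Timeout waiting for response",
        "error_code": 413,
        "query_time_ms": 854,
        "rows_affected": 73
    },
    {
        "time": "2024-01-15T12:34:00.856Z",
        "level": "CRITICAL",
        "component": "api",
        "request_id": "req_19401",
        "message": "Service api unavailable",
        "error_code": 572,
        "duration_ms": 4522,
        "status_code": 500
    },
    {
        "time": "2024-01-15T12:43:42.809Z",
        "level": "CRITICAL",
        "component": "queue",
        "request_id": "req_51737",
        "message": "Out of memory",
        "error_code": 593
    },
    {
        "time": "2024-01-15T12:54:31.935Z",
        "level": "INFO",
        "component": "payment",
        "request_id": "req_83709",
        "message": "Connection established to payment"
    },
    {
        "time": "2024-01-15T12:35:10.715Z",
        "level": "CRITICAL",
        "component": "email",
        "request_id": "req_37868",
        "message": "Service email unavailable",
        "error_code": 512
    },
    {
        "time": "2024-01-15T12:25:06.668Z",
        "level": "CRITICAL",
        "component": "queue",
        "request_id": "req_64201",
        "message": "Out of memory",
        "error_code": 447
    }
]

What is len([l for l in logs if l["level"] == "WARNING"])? 0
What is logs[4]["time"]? "2024-01-15T12:35:10.715Z"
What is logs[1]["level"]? "CRITICAL"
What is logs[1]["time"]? "2024-01-15T12:34:00.856Z"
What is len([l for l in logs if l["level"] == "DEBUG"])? 0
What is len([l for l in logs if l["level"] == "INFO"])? 1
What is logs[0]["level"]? "ERROR"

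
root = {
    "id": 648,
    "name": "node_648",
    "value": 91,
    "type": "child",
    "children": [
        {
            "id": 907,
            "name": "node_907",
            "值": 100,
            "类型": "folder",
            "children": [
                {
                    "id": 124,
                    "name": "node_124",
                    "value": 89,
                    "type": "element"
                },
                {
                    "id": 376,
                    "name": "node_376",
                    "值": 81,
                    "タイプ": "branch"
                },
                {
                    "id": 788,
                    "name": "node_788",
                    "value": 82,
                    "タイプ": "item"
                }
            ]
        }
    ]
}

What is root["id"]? 648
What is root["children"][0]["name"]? "node_907"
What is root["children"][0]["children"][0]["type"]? "element"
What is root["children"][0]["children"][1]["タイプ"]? "branch"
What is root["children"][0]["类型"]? "folder"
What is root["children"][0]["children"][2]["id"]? 788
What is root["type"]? "child"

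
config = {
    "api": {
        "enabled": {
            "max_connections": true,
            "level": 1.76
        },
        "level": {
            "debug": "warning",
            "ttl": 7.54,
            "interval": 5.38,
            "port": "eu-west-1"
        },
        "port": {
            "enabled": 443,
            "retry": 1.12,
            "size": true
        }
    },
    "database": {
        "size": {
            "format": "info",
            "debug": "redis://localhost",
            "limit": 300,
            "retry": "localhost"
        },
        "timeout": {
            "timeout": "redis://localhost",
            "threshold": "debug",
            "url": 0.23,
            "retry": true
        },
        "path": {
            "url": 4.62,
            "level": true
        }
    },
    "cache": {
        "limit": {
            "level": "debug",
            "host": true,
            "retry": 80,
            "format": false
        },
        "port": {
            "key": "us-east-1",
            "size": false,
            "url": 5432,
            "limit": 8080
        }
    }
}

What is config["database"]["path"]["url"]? 4.62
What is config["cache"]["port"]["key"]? "us-east-1"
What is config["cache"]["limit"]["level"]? "debug"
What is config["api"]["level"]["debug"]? "warning"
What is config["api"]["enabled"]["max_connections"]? True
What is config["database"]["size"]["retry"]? "localhost"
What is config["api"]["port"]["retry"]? 1.12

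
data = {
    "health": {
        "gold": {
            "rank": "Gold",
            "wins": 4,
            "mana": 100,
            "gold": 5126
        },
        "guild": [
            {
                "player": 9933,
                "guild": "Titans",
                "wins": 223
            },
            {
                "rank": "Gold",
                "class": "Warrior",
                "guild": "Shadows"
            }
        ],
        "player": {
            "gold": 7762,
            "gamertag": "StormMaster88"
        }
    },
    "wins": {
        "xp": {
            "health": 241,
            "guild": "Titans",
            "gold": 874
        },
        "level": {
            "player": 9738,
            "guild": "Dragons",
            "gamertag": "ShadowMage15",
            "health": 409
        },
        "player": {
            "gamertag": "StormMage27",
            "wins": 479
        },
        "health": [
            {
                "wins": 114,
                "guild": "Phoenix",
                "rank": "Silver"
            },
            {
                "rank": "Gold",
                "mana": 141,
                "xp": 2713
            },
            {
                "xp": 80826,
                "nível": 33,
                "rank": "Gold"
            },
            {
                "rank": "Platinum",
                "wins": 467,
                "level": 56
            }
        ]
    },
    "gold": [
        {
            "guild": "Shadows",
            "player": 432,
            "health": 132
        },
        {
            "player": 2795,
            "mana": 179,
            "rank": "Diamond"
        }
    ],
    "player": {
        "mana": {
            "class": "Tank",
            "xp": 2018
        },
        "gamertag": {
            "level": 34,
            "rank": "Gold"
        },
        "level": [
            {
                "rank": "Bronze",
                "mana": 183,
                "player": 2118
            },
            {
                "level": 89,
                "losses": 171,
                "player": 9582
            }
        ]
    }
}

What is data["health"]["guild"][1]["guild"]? "Shadows"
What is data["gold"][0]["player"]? 432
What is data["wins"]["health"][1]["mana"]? 141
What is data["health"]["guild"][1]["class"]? "Warrior"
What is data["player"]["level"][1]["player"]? 9582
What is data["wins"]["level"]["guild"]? "Dragons"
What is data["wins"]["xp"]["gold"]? 874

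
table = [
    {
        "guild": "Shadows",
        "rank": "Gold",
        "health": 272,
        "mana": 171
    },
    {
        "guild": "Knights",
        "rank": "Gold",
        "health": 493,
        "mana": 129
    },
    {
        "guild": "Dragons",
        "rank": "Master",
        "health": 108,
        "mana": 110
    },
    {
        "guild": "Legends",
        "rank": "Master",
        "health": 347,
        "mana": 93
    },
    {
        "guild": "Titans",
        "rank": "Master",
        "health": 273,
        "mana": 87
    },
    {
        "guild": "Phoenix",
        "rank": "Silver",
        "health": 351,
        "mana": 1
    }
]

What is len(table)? 6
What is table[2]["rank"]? "Master"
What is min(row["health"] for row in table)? 108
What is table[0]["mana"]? 171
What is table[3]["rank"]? "Master"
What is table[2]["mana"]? 110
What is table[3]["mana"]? 93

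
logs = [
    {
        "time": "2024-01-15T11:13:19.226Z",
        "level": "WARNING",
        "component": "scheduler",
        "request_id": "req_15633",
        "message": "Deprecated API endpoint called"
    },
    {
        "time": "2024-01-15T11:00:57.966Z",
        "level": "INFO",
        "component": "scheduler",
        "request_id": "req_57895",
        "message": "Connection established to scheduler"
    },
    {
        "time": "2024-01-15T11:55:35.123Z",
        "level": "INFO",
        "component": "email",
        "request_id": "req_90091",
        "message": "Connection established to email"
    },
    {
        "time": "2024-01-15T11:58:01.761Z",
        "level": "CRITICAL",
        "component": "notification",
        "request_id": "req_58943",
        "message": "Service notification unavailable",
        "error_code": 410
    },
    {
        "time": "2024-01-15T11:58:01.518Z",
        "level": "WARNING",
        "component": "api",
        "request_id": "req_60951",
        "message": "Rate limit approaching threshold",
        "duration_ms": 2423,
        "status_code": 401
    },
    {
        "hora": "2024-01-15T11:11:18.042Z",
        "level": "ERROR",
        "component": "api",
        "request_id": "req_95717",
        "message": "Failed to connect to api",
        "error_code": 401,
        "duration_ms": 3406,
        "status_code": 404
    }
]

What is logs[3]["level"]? "CRITICAL"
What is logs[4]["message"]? "Rate limit approaching threshold"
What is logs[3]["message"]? "Service notification unavailable"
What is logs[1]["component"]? "scheduler"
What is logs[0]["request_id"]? "req_15633"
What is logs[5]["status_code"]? 404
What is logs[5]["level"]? "ERROR"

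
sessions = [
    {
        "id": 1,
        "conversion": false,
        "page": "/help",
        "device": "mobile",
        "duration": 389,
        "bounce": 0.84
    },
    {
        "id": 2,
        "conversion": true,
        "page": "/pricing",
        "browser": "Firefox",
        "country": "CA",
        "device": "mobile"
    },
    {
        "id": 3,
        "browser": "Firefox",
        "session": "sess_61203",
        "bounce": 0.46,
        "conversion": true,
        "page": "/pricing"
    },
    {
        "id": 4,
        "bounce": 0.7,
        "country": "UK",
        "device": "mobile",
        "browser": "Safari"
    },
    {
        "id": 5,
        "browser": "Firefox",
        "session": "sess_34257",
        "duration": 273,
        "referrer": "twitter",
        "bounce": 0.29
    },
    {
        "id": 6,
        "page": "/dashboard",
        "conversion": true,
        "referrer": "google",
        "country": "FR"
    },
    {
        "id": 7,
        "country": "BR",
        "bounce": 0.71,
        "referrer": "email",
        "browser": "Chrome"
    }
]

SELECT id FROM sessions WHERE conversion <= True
[1, 2, 3, 6]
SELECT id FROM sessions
[1, 2, 3, 4, 5, 6, 7]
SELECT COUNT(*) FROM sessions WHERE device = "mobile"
3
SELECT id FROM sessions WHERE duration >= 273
[1, 5]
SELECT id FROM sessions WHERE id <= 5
[1, 2, 3, 4, 5]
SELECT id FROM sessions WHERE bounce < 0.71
[3, 4, 5]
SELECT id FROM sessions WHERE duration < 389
[5]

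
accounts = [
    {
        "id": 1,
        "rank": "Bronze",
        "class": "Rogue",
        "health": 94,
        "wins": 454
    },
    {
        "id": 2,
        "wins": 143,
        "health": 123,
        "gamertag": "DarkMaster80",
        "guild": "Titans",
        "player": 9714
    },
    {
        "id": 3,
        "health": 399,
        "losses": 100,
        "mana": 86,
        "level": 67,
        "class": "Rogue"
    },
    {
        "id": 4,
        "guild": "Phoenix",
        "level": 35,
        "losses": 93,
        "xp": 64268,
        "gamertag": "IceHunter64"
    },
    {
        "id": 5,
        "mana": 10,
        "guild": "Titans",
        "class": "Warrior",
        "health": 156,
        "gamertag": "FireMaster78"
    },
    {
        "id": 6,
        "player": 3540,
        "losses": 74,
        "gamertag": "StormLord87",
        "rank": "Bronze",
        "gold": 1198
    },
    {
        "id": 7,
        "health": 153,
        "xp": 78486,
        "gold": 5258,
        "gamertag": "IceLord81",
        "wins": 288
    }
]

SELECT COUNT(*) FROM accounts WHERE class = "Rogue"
2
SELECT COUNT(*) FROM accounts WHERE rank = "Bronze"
2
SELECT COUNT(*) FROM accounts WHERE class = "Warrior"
1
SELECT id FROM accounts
[1, 2, 3, 4, 5, 6, 7]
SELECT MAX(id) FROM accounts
7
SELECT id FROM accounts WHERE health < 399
[1, 2, 5, 7]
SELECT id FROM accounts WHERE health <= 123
[1, 2]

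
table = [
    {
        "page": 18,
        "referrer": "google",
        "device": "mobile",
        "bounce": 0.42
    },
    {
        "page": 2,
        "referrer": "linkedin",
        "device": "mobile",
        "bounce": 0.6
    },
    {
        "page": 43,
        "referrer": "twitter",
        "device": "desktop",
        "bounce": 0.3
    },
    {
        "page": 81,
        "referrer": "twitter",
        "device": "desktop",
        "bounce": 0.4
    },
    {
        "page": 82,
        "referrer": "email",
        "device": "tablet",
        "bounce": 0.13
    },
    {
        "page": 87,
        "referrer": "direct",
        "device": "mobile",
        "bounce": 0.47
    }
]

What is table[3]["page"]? 81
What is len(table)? 6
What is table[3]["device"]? "desktop"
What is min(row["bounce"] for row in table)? 0.13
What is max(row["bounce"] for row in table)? 0.6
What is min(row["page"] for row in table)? 2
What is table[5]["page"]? 87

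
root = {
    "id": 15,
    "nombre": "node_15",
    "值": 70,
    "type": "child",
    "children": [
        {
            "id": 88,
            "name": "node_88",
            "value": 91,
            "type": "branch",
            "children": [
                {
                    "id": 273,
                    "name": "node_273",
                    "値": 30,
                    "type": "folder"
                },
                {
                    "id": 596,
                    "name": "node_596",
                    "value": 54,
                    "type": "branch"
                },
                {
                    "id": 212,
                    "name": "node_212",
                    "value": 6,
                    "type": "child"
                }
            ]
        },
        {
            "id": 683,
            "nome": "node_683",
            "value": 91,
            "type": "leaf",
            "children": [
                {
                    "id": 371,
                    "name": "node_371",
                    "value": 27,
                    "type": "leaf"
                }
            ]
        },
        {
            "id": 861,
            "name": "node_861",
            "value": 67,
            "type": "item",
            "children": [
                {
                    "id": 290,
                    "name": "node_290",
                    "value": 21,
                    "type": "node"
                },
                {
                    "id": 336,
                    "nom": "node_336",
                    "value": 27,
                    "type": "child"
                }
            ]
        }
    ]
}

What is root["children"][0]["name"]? "node_88"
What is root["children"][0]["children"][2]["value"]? 6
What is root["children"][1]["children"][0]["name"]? "node_371"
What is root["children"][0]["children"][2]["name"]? "node_212"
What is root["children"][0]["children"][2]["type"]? "child"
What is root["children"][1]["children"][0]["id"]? 371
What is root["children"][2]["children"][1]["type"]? "child"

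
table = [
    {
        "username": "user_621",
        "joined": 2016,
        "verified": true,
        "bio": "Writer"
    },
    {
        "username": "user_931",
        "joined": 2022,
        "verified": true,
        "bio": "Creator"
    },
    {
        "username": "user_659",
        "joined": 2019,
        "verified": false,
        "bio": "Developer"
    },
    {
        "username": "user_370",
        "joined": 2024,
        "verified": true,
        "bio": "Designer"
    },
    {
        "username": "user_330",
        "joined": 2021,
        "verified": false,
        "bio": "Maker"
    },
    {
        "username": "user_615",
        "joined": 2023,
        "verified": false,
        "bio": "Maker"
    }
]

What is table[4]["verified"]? False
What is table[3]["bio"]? "Designer"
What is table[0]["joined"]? 2016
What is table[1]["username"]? "user_931"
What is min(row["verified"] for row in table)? False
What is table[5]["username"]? "user_615"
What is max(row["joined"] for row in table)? 2024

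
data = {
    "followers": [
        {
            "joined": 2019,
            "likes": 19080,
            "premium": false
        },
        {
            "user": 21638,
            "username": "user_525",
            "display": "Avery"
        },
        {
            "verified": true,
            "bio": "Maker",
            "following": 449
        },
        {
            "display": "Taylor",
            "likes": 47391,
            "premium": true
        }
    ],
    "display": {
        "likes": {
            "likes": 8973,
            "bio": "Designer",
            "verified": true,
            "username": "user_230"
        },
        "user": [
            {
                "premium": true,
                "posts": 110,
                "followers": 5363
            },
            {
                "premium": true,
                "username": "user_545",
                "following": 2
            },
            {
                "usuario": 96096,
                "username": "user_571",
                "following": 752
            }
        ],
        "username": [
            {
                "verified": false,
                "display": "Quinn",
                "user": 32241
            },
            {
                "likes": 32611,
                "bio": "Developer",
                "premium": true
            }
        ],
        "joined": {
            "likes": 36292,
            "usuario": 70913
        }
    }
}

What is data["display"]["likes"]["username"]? "user_230"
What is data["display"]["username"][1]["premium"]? True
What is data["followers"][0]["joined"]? 2019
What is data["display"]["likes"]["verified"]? True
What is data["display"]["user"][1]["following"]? 2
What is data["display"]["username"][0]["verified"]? False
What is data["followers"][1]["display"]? "Avery"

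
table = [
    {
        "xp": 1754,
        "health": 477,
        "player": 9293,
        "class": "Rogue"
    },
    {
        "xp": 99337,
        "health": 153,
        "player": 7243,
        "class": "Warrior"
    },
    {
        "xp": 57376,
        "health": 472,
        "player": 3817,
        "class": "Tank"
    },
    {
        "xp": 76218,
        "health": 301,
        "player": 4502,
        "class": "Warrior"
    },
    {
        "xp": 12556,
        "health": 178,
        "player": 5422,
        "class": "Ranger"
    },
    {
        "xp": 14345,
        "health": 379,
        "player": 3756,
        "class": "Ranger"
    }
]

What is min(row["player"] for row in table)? 3756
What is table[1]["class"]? "Warrior"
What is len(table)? 6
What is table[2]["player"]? 3817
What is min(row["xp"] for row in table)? 1754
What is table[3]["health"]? 301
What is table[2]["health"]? 472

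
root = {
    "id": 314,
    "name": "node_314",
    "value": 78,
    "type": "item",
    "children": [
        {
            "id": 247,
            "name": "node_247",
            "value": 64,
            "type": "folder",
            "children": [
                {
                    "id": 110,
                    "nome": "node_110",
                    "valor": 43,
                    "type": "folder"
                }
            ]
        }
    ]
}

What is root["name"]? "node_314"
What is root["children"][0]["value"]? 64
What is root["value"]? 78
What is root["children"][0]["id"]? 247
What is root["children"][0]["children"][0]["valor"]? 43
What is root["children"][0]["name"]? "node_247"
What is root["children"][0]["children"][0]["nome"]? "node_110"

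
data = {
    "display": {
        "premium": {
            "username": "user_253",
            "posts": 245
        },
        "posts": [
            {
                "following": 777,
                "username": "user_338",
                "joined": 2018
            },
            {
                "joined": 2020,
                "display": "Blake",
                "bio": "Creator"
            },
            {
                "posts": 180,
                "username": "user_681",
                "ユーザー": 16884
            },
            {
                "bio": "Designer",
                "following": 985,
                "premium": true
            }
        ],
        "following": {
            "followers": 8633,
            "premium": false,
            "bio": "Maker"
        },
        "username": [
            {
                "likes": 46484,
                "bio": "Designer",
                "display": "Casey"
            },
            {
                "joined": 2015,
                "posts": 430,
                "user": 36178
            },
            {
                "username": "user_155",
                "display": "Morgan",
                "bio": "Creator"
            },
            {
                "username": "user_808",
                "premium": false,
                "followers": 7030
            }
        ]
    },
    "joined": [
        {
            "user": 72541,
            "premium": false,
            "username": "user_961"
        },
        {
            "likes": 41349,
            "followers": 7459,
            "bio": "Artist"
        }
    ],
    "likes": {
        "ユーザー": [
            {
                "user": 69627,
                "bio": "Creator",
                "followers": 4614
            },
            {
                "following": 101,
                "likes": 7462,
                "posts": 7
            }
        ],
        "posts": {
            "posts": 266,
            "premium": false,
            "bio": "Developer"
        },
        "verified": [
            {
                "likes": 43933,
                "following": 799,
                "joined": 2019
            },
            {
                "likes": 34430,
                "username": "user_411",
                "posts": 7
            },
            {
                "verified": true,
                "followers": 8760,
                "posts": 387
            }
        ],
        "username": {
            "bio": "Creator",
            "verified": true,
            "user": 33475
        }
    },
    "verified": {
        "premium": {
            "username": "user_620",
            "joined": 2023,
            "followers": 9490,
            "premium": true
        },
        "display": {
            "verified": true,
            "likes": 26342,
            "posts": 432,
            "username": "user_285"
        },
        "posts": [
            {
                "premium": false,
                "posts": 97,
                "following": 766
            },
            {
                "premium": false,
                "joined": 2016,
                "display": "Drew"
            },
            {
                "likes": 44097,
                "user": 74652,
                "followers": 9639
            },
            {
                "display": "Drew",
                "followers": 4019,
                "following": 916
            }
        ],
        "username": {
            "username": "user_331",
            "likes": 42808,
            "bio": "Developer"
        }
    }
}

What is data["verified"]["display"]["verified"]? True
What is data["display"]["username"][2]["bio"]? "Creator"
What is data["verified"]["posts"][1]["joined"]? 2016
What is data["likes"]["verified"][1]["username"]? "user_411"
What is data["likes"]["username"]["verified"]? True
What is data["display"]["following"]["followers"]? 8633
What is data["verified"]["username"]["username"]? "user_331"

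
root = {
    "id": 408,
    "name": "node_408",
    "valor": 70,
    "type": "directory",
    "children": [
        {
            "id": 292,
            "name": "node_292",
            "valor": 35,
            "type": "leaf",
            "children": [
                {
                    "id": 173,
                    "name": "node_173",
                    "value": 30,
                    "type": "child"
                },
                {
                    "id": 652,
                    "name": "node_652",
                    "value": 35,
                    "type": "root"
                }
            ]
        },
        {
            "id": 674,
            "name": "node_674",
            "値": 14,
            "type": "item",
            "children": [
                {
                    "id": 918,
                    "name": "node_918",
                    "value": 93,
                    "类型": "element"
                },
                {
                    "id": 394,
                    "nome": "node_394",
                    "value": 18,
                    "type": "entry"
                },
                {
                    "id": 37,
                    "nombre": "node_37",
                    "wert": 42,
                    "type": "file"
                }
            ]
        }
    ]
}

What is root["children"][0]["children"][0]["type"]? "child"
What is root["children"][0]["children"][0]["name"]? "node_173"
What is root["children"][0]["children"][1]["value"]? 35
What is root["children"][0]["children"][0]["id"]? 173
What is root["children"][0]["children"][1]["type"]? "root"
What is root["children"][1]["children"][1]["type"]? "entry"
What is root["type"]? "directory"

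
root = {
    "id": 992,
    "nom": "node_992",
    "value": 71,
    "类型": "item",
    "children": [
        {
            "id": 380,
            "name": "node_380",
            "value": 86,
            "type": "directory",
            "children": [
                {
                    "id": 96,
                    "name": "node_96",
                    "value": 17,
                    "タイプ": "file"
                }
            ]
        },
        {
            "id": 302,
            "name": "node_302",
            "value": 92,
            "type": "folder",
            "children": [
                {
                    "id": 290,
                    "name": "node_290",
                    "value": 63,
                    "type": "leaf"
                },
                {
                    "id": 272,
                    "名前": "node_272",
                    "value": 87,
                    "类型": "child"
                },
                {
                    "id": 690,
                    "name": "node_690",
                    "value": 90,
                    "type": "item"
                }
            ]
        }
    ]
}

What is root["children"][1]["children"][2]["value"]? 90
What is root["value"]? 71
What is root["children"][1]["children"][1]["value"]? 87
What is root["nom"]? "node_992"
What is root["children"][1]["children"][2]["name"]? "node_690"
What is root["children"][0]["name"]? "node_380"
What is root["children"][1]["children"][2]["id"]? 690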